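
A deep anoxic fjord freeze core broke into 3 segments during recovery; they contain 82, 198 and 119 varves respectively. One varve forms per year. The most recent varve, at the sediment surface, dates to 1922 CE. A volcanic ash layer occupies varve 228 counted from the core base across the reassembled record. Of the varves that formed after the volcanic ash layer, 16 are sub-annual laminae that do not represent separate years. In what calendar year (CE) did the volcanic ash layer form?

Total varves = 82 + 198 + 119 = 399.
Between varve 228 and the sediment surface there are 399 − 228 = 171 varves.
Removing the 16 false varves leaves 171 − 16 = 155 true varves beyond the volcanic ash layer.
The varve at the sediment surface is 1922 CE, so the volcanic ash layer dates to 1922 − 155 = 1767 CE.

1767 CE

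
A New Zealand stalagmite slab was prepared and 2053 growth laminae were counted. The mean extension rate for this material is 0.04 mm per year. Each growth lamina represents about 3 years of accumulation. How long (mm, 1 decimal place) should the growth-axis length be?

246.4 mm

Multiplying by 3 years per growth lamina: 2053 × 3 = 6159 years.
Length ≈ 0.04 × 6159 = 246.4 mm.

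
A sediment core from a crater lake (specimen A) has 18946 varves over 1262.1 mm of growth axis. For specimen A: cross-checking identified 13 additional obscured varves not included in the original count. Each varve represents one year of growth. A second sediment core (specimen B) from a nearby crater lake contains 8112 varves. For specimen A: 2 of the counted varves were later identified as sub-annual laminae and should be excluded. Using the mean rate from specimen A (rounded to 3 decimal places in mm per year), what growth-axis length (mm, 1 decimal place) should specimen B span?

543.5 mm

Specimen A: after corrections the count is 18946 − 2 + 13 = 18957 varves.
A: 1262.1 mm over 18957 years gives 1262.1 / 18957 ≈ 0.067 mm per year.
Length of B = 0.067 × 8112 = 543.5 mm.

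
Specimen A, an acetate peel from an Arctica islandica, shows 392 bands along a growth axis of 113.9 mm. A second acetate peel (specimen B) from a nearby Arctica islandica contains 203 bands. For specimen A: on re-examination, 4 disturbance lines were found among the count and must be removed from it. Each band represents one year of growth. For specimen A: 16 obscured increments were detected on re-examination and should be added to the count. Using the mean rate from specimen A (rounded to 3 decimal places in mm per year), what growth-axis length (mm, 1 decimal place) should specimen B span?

Specimen A: true band count = 392 − 4 + 16 = 404.
A: Mean rate = 113.9 mm / 404 years ≈ 0.282 mm/yr.
B's length ≈ 0.282 × 203 = 57.2 mm.

57.2 mm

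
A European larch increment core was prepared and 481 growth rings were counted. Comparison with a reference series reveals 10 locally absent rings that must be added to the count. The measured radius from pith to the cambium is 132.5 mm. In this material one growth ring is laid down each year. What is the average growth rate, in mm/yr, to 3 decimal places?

0.270 mm/yr

Correcting the raw count gives 481 + 10 = 491 true growth rings.
Mean rate = 132.5 mm / 491 years ≈ 0.270 mm/yr.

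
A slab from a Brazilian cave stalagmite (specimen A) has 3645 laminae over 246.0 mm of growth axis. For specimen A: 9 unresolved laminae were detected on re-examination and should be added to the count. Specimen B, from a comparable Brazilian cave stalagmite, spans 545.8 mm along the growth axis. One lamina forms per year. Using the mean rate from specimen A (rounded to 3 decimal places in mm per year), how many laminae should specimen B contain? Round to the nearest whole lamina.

Specimen A: adjusted count: 3645 + 9 = 3654 laminae.
A: Extension rate ≈ 246.0 / 3654 = 0.067 mm/year.
For B, 545.8 / 0.067 = 8146.27 years ≈ 8146 laminae.

8146 laminae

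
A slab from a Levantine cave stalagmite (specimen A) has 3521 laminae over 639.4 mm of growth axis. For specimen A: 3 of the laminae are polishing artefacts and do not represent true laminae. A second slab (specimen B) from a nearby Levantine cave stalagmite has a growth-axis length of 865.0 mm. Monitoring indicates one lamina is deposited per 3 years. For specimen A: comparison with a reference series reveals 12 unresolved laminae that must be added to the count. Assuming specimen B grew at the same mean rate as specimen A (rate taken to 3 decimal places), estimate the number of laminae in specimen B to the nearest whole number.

4806 laminae

Specimen A: after corrections the count is 3521 − 3 + 12 = 3530 laminae.
Specimen A: multiplying by 3 years per lamina: 3530 × 3 = 10590 years.
A: Extension rate ≈ 639.4 / 10590 = 0.060 mm/year.
Specimen B: 865.0 mm / 0.060 mm per year = 14416.67 years; at 3 years per lamina that is 14416.67 / 3 ≈ 4806 laminae.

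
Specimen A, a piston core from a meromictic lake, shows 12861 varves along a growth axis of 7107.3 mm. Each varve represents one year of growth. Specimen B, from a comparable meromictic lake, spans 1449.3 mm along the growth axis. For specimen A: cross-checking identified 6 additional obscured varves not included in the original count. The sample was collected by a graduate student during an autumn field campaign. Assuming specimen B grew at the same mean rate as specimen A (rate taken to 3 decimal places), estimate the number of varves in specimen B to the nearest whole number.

Specimen A: correcting the raw count gives 12861 + 6 = 12867 true varves.
A: Mean rate = 7107.3 mm / 12867 years ≈ 0.552 mm/yr.
Specimen B: 1449.3 mm / 0.552 mm per year = 2625.54 years ≈ 2626 varves.

2626 varves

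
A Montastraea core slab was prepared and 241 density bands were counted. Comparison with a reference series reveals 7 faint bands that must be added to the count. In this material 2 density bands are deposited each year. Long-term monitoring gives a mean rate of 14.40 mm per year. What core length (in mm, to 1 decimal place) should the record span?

Adjusted count: 241 + 7 = 248 density bands.
248 density bands at 2 per year is 248 / 2 = 124 years.
Length ≈ 14.40 × 124 = 1785.6 mm.

1785.6 mm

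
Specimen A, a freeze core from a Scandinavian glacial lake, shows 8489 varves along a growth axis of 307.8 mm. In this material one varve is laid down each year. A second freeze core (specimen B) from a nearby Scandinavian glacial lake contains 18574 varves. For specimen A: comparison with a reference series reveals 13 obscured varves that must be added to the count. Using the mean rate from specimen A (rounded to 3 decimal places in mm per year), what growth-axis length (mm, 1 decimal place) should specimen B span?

668.7 mm

Specimen A: correcting the raw count gives 8489 + 13 = 8502 true varves.
A: Extension rate ≈ 307.8 / 8502 = 0.036 mm/year.
For B, 0.036 mm/year × 18574 years = 668.7 mm.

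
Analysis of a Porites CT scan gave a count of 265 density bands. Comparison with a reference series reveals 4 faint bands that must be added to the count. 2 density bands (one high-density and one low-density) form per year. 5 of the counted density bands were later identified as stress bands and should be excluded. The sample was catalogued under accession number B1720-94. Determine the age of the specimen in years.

132 years

True density band count = 265 − 5 + 4 = 264.
264 density bands at 2 per year is 264 / 2 = 132 years.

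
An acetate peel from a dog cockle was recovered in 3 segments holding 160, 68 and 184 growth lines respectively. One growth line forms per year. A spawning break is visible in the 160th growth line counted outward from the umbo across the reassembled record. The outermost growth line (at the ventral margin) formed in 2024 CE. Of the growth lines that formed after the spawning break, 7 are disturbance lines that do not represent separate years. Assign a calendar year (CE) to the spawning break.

Total growth lines = 160 + 68 + 184 = 412.
412 − 160 = 252 growth lines lie beyond the spawning break toward the ventral margin.
Excluding 7 false growth lines: 252 − 7 = 245.
The growth line at the ventral margin is 2024 CE, so the spawning break dates to 2024 − 245 = 1779 CE.

1779 CE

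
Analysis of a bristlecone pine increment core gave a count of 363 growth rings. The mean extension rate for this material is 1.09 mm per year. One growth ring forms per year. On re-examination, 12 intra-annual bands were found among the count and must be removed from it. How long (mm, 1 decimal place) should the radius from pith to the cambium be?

382.6 mm

Correcting the raw count gives 363 − 12 = 351 true growth rings.
Predicted length = 1.09 mm/year × 351 years = 382.6 mm.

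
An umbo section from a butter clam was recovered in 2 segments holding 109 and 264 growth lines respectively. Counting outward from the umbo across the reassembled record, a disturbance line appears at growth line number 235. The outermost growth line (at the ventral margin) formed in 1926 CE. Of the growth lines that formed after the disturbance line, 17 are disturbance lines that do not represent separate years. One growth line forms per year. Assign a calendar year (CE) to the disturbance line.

Total growth lines = 109 + 264 = 373.
The disturbance line sits at growth line 235 from the umbo, so 373 − 235 = 138 growth lines formed after it.
138 − 17 false = 121 true growth lines after the disturbance line.
The growth line at the ventral margin is 1926 CE, so the disturbance line dates to 1926 − 121 = 1805 CE.

1805 CE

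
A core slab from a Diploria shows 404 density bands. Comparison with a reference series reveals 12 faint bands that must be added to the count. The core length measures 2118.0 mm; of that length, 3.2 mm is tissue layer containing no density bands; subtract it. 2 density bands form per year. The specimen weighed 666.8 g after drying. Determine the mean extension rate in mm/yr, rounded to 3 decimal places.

10.167 mm/yr

True density band count = 404 + 12 = 416.
Dividing by 2 density bands per year: 416 / 2 = 208 years.
Removing the 3.2 mm offcut leaves 2118.0 − 3.2 = 2114.8 mm.
2114.8 mm over 208 years gives 2114.8 / 208 ≈ 10.167 mm/yr.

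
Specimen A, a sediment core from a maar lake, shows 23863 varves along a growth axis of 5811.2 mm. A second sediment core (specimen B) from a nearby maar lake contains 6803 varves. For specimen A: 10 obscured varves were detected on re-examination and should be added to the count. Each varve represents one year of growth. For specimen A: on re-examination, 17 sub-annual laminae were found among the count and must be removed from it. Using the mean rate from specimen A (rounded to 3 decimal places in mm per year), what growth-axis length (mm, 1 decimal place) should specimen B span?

1659.9 mm

Specimen A: adjusted count: 23863 − 17 + 10 = 23856 varves.
A: Mean rate = 5811.2 mm / 23856 years ≈ 0.244 mm/yr.
B's length ≈ 0.244 × 6803 = 1659.9 mm.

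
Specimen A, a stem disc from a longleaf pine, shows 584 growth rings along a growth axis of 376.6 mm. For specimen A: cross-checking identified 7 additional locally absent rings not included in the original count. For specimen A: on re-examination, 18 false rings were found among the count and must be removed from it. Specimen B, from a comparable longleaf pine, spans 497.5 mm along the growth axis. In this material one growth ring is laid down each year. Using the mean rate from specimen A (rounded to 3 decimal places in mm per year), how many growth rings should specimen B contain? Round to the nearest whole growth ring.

Specimen A: true growth ring count = 584 − 18 + 7 = 573.
A: 376.6 mm over 573 years gives 376.6 / 573 ≈ 0.657 mm/yr.
For B, 497.5 / 0.657 = 757.23 years ≈ 757 growth rings.

757 growth rings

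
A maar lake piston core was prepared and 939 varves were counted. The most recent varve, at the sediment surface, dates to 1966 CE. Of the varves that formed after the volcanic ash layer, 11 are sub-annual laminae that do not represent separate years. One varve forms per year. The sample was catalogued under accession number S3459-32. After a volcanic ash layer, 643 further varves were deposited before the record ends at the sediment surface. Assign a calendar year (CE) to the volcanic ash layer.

There are 643 varves younger than the volcanic ash layer.
Excluding 11 false varves: 643 − 11 = 632.
The varve at the sediment surface is 1966 CE, so the volcanic ash layer dates to 1966 − 632 = 1334 CE.

1334 CE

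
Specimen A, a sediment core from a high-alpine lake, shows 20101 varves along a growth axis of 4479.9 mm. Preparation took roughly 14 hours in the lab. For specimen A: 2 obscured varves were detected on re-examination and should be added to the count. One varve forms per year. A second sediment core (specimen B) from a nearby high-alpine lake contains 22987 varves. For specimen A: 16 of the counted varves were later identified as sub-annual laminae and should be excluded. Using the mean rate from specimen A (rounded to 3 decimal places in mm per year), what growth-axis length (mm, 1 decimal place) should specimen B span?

Specimen A: true varve count = 20101 − 16 + 2 = 20087.
A: Mean rate = 4479.9 mm / 20087 years ≈ 0.223 mm/yr.
For B, 0.223 mm/year × 22987 years = 5126.1 mm.

5126.1 mm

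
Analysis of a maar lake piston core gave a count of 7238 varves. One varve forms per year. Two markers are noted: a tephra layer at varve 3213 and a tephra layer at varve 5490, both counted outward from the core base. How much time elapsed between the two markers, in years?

2277 years

Separation: 5490 − 3213 = 2277 varves.
One varve per year makes the interval 2277 years.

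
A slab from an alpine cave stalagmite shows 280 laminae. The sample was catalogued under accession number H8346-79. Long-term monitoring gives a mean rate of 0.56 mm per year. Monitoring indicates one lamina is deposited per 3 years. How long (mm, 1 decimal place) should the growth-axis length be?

280 laminae at 3 years each span 280 × 3 = 840 years.
840 years at 0.56 mm/year gives 0.56 × 840 = 470.4 mm.

470.4 mm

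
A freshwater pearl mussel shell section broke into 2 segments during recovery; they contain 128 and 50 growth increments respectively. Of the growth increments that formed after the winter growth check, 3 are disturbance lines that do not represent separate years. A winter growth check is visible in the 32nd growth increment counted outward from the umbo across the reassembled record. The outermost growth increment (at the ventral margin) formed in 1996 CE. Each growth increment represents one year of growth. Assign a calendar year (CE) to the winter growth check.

Total growth increments = 128 + 50 = 178.
Between growth increment 32 and the ventral margin there are 178 − 32 = 146 growth increments.
Excluding 3 false growth increments: 146 − 3 = 143.
1996 − 143 = 1853 CE.

1853 CE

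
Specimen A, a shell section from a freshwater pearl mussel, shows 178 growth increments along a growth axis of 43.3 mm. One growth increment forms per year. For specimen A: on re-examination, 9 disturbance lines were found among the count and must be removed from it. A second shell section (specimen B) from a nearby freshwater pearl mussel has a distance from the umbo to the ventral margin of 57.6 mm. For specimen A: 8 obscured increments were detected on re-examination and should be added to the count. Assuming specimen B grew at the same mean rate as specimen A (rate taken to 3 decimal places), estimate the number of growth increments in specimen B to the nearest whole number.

Specimen A: after corrections the count is 178 − 9 + 8 = 177 growth increments.
A: 43.3 mm over 177 years gives 43.3 / 177 ≈ 0.245 mm/year.
B spans 57.6 / 0.245 = 235.10 years ≈ 235 growth increments.

235 growth increments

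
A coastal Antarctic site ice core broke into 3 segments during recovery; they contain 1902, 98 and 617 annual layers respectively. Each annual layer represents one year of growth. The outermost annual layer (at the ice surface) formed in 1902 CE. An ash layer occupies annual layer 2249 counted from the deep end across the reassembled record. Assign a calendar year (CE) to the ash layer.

Total annual layers = 1902 + 98 + 617 = 2617.
Between annual layer 2249 and the ice surface there are 2617 − 2249 = 368 annual layers.
1902 − 368 = 1534 CE.

1534 CE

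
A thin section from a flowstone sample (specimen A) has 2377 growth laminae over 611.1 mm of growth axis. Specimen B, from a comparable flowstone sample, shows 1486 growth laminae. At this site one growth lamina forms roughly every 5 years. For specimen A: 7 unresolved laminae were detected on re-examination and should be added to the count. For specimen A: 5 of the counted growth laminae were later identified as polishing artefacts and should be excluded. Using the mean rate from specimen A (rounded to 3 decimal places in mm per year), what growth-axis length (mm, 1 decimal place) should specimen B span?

378.9 mm

Specimen A: adjusted count: 2377 − 5 + 7 = 2379 growth laminae.
Specimen A: multiplying by 5 years per growth lamina: 2379 × 5 = 11895 years.
A: 611.1 mm over 11895 years gives 611.1 / 11895 ≈ 0.051 mm/year.
Specimen B: multiplying by 5 years per growth lamina: 1486 × 5 = 7430 years. For B, 0.051 mm/year × 7430 years = 378.9 mm.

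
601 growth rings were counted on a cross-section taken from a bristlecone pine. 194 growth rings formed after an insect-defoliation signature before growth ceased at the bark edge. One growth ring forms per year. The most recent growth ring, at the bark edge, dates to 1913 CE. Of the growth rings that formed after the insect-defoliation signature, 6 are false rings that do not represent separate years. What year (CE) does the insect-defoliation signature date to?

1725 CE

194 growth rings post-date the insect-defoliation signature.
Removing the 6 false growth rings leaves 194 − 6 = 188 true growth rings beyond the insect-defoliation signature.
Counting back 188 years from 1913 CE places the insect-defoliation signature in 1913 − 188 = 1725 CE.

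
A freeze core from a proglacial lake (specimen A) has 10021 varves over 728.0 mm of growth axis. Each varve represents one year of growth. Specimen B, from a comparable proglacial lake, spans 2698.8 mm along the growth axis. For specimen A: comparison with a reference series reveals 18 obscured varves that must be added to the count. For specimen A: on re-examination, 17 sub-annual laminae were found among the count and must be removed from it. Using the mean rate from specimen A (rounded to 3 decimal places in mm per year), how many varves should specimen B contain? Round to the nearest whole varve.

36970 varves

Specimen A: correcting the raw count gives 10021 − 17 + 18 = 10022 true varves.
A: Mean rate = 728.0 mm / 10022 years ≈ 0.073 mm/yr.
Specimen B: 2698.8 mm / 0.073 mm per year = 36969.86 years ≈ 36970 varves.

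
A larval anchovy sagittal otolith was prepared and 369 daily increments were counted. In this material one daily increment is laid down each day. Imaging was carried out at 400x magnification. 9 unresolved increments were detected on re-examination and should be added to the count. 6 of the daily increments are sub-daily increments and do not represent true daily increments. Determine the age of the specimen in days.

372 days

Correcting the raw count gives 369 − 6 + 9 = 372 true daily increments.
At one daily increment per day, that is 372 days.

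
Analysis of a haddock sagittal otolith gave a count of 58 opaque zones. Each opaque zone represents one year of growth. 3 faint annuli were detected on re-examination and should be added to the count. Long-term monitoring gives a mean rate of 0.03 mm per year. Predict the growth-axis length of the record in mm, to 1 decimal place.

1.8 mm

Adjusted count: 58 + 3 = 61 opaque zones.
Length ≈ 0.03 × 61 = 1.8 mm.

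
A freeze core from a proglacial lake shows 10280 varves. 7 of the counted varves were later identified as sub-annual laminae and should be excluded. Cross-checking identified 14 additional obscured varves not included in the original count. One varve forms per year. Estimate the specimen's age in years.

Correcting the raw count gives 10280 − 7 + 14 = 10287 true varves.
At one varve per year, that is 10287 years.

10287 years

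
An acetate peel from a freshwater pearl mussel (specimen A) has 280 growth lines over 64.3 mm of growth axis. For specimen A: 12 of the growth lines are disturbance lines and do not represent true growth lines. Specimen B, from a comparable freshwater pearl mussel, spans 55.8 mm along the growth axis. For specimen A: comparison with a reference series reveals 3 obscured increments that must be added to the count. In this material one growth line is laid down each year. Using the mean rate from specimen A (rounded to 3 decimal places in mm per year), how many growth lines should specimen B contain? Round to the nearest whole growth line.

235 growth lines

Specimen A: true growth line count = 280 − 12 + 3 = 271.
A: Mean rate = 64.3 mm / 271 years ≈ 0.237 mm/year.
B spans 55.8 / 0.237 = 235.44 years ≈ 235 growth lines.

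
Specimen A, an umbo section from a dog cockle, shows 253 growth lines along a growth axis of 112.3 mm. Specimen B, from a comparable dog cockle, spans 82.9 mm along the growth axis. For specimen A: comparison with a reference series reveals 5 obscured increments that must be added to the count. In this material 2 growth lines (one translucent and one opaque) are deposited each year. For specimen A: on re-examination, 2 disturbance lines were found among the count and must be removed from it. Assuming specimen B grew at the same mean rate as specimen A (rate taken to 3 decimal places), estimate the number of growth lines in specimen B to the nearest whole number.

189 growth lines

Specimen A: after corrections the count is 253 − 2 + 5 = 256 growth lines.
Specimen A: 256 growth lines at 2 per year is 256 / 2 = 128 years.
A: Extension rate ≈ 112.3 / 128 = 0.877 mm/yr.
For B, 82.9 / 0.877 = 94.53 years; at 2 growth lines per year that is 94.53 × 2 ≈ 189 growth lines.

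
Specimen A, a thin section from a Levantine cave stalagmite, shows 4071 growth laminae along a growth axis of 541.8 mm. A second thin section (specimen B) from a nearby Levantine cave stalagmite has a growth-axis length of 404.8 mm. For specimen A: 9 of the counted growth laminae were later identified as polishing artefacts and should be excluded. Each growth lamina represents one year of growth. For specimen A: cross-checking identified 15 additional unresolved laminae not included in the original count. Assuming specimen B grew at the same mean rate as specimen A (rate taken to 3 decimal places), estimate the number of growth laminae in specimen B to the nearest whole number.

3044 growth laminae

Specimen A: after corrections the count is 4071 − 9 + 15 = 4077 growth laminae.
A: Mean rate = 541.8 mm / 4077 years ≈ 0.133 mm/yr.
B spans 404.8 / 0.133 = 3043.61 years ≈ 3044 growth laminae.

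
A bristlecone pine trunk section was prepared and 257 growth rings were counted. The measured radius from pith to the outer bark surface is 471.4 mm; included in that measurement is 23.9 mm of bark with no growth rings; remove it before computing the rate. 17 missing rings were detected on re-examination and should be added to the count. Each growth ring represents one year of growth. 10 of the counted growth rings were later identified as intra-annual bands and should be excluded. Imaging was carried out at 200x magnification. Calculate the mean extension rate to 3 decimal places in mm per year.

After corrections the count is 257 − 10 + 17 = 264 growth rings.
Net length = 471.4 − 23.9 = 447.5 mm.
447.5 mm over 264 years gives 447.5 / 264 ≈ 1.695 mm per year.

1.695 mm per year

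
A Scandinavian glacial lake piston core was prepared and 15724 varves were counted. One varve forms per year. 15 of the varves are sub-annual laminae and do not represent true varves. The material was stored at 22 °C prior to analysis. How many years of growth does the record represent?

True varve count = 15724 − 15 = 15709.
With a one-to-one varve periodicity this is 15709 years.

15709 yr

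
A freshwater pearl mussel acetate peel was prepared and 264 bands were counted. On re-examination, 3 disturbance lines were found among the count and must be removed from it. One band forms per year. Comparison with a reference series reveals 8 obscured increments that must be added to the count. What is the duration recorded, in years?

269 yr

Correcting the raw count gives 264 − 3 + 8 = 269 true bands.
At one band per year, that is 269 years.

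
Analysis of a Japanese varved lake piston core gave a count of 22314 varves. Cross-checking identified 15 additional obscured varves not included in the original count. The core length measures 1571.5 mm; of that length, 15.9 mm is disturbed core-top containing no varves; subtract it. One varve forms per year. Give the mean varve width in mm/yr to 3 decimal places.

After corrections the count is 22314 + 15 = 22329 varves.
The growth record spans 1571.5 − 15.9 = 1555.6 mm.
Mean rate = 1555.6 mm / 22329 years ≈ 0.070 mm/yr.

0.070 mm/yr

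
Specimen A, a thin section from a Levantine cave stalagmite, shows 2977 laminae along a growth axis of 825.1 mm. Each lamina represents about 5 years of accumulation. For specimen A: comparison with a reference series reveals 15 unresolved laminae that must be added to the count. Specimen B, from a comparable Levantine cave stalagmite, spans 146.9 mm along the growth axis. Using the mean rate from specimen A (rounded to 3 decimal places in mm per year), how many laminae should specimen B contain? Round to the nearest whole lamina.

Specimen A: after corrections the count is 2977 + 15 = 2992 laminae.
Specimen A: multiplying by 5 years per lamina: 2992 × 5 = 14960 years.
A: Extension rate ≈ 825.1 / 14960 = 0.055 mm per year.
B spans 146.9 / 0.055 = 2670.91 years; at 5 years per lamina that is 2670.91 / 5 ≈ 534 laminae.

534 laminae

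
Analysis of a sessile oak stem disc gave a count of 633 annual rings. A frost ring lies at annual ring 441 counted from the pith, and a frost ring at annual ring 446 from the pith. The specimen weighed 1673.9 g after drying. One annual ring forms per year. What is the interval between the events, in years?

5 years

The two markers are separated by 446 − 441 = 5 annual rings.
That is 5 years at one annual ring per year.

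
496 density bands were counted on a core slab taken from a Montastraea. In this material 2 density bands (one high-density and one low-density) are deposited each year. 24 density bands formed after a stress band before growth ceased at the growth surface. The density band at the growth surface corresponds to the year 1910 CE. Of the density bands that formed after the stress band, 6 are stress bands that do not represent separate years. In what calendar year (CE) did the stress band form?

There are 24 density bands younger than the stress band.
24 − 6 false = 18 true density bands after the stress band.
Dividing by 2 density bands per year: 18 / 2 = 9 years.
Counting back 9 years from 1910 CE places the stress band in 1910 − 9 = 1901 CE.

1901 CE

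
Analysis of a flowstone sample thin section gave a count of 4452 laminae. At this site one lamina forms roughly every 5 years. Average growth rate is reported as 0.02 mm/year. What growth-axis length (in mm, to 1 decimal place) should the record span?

445.2 mm

Multiplying by 5 years per lamina: 4452 × 5 = 22260 years.
Predicted length = 0.02 mm/year × 22260 years = 445.2 mm.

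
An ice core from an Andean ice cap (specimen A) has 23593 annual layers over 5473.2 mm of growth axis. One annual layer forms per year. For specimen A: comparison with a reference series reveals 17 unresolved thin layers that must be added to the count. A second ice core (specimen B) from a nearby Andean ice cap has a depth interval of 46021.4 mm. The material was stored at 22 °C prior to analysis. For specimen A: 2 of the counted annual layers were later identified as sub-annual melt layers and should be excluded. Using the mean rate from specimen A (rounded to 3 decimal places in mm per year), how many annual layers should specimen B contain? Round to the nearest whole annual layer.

198368 annual layers

Specimen A: true annual layer count = 23593 − 2 + 17 = 23608.
A: Extension rate ≈ 5473.2 / 23608 = 0.232 mm per year.
Specimen B: 46021.4 mm / 0.232 mm per year = 198368.10 years ≈ 198368 annual layers.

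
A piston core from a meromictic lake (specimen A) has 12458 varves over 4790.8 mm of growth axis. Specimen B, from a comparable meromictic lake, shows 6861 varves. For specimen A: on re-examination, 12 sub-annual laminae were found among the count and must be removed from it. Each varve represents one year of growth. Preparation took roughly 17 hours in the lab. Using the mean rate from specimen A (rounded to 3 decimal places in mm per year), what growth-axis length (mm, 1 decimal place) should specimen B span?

2641.5 mm

Specimen A: correcting the raw count gives 12458 − 12 = 12446 true varves.
A: Extension rate ≈ 4790.8 / 12446 = 0.385 mm/yr.
Length of B = 0.385 × 6861 = 2641.5 mm.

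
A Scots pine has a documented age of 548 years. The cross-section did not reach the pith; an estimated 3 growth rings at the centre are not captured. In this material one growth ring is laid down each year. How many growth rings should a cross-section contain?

545 growth rings

One growth ring per year gives 548 growth rings over 548 years.
Less the 3 uncaptured growth rings: 548 − 3 = 545.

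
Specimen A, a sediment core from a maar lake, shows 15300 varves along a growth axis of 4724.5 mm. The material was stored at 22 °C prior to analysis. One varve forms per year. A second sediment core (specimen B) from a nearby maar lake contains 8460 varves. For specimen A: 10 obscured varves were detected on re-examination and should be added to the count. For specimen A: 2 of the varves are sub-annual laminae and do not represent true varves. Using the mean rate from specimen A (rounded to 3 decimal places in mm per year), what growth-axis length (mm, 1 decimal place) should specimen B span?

2614.1 mm

Specimen A: true varve count = 15300 − 2 + 10 = 15308.
A: 4724.5 mm over 15308 years gives 4724.5 / 15308 ≈ 0.309 mm/yr.
B's length ≈ 0.309 × 8460 = 2614.1 mm.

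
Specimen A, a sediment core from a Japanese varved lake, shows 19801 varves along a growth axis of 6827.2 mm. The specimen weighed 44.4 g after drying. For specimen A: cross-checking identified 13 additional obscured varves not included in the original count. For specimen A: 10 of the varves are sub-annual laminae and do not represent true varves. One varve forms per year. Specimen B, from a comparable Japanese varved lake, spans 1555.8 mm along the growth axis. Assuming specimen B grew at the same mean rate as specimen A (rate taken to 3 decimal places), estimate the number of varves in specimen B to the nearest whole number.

Specimen A: correcting the raw count gives 19801 − 10 + 13 = 19804 true varves.
A: 6827.2 mm over 19804 years gives 6827.2 / 19804 ≈ 0.345 mm per year.
Specimen B: 1555.8 mm / 0.345 mm per year = 4509.57 years ≈ 4510 varves.

4510 varves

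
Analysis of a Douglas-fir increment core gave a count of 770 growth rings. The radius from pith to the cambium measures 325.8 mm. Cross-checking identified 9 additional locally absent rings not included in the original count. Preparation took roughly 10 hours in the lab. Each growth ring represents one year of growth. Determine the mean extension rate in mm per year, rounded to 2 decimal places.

0.42 mm per year

After corrections the count is 770 + 9 = 779 growth rings.
325.8 mm over 779 years gives 325.8 / 779 ≈ 0.42 mm per year.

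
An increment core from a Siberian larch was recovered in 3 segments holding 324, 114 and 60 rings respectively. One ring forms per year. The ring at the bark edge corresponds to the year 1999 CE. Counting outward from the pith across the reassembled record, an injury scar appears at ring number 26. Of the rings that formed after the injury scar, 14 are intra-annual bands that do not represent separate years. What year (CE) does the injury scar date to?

Total rings = 324 + 114 + 60 = 498.
498 − 26 = 472 rings lie beyond the injury scar toward the bark edge.
Removing the 14 false rings leaves 472 − 14 = 458 true rings beyond the injury scar.
Counting back 458 years from 1999 CE places the injury scar in 1999 − 458 = 1541 CE.

1541 CE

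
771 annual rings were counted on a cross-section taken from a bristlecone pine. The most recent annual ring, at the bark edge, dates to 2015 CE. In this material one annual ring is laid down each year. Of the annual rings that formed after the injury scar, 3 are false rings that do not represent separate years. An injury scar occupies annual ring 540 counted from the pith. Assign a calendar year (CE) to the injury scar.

1787 CE

Between annual ring 540 and the bark edge there are 771 − 540 = 231 annual rings.
Excluding 3 false annual rings: 231 − 3 = 228.
Counting back 228 years from 2015 CE places the injury scar in 2015 − 228 = 1787 CE.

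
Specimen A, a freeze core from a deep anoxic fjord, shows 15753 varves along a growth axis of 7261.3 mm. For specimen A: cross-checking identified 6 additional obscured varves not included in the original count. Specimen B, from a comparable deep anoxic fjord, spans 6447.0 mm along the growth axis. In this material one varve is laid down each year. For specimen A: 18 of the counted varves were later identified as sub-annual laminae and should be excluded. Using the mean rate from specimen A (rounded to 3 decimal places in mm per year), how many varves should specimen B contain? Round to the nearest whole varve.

Specimen A: correcting the raw count gives 15753 − 18 + 6 = 15741 true varves.
A: Mean rate = 7261.3 mm / 15741 years ≈ 0.461 mm per year.
B spans 6447.0 / 0.461 = 13984.82 years ≈ 13985 varves.

13985 varves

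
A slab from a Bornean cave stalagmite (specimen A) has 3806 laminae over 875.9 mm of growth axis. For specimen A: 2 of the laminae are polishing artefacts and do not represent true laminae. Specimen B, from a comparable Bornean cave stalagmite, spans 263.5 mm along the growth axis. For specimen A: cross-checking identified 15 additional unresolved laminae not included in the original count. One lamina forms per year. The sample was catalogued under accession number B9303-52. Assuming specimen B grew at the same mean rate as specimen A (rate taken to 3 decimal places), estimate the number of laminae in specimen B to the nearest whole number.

1151 laminae

Specimen A: correcting the raw count gives 3806 − 2 + 15 = 3819 true laminae.
A: 875.9 mm over 3819 years gives 875.9 / 3819 ≈ 0.229 mm per year.
Specimen B: 263.5 mm / 0.229 mm per year = 1150.66 years ≈ 1151 laminae.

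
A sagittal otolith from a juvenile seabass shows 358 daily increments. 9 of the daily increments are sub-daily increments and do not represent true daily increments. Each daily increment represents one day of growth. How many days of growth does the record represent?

Adjusted count: 358 − 9 = 349 daily increments.
At one daily increment per day, that is 349 days.

349 d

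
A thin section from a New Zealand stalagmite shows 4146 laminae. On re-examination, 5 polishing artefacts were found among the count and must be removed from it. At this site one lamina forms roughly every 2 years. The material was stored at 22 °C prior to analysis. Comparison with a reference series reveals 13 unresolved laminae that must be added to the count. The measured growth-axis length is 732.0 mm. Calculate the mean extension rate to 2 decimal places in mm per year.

0.09 mm per year

After corrections the count is 4146 − 5 + 13 = 4154 laminae.
4154 laminae at 2 years each span 4154 × 2 = 8308 years.
732.0 mm over 8308 years gives 732.0 / 8308 ≈ 0.09 mm per year.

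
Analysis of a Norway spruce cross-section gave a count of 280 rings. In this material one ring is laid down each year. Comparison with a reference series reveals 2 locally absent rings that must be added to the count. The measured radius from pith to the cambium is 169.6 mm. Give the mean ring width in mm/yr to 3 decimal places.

Adjusted count: 280 + 2 = 282 rings.
169.6 mm over 282 years gives 169.6 / 282 ≈ 0.601 mm/yr.

0.601 mm/yr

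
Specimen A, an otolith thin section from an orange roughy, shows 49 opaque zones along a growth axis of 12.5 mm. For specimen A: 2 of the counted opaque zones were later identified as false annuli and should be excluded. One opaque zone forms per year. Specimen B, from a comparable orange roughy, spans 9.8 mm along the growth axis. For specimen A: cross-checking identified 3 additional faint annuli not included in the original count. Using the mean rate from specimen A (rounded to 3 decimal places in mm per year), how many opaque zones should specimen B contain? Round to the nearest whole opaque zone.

39 opaque zones

Specimen A: adjusted count: 49 − 2 + 3 = 50 opaque zones.
A: Extension rate ≈ 12.5 / 50 = 0.250 mm/year.
Specimen B: 9.8 mm / 0.250 mm per year = 39.20 years ≈ 39 opaque zones.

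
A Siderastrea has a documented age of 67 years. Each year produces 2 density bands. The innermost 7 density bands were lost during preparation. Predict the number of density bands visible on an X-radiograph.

127 density bands

With 2 density bands per year, 67 years would produce 67 × 2 = 134 density bands.
Subtracting the 7 density bands not captured gives 134 − 7 = 127 density bands in the record.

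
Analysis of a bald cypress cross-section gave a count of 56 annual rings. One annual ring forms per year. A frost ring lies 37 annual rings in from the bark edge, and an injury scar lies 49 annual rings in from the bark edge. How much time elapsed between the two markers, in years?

49 − 37 = 12 annual rings lie between the two events.
At one annual ring per year, 12 years elapsed between them.

12 years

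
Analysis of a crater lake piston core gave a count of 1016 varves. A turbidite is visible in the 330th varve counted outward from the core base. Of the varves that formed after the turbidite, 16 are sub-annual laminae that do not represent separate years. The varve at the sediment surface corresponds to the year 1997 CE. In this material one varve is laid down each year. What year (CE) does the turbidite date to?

1327 CE

The turbidite sits at varve 330 from the core base, so 1016 − 330 = 686 varves formed after it.
Excluding 16 false varves: 686 − 16 = 670.
The varve at the sediment surface is 1997 CE, so the turbidite dates to 1997 − 670 = 1327 CE.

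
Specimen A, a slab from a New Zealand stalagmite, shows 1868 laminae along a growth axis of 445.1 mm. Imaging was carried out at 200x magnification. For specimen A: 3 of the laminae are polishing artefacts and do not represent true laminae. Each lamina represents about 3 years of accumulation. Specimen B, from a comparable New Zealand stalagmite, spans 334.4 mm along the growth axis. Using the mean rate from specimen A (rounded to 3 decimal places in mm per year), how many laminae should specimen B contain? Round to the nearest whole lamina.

1393 laminae

Specimen A: true lamina count = 1868 − 3 = 1865.
Specimen A: 1865 laminae at 3 years each span 1865 × 3 = 5595 years.
A: 445.1 mm over 5595 years gives 445.1 / 5595 ≈ 0.080 mm per year.
For B, 334.4 / 0.080 = 4180.00 years; at 3 years per lamina that is 4180.00 / 3 ≈ 1393 laminae.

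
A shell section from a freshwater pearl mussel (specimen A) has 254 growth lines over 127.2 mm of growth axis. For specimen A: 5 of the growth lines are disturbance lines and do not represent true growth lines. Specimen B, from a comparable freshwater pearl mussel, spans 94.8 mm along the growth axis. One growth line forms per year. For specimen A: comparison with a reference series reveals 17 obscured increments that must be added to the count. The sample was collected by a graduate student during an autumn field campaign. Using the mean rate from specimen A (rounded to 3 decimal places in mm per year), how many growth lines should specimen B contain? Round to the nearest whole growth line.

198 growth lines

Specimen A: after corrections the count is 254 − 5 + 17 = 266 growth lines.
A: Extension rate ≈ 127.2 / 266 = 0.478 mm/yr.
B spans 94.8 / 0.478 = 198.33 years ≈ 198 growth lines.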